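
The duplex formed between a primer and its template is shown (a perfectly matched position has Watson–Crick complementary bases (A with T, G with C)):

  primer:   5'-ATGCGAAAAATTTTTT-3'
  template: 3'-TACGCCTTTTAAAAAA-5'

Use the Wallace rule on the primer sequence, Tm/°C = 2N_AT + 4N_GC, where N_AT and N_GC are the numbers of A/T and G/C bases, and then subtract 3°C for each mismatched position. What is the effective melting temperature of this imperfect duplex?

35°C

Primer base counts: A=6, T=7, G=2, C=1 → A+T=13, G+C=3
Perfect-match Tm = 2(13) + 4(3) = 26 + 12 = 38°C
Mismatches (positions where the bases are not complementary): 1 (at position 6)
Effective Tm = 38 − 1×3 = 38 − 3 = 35°C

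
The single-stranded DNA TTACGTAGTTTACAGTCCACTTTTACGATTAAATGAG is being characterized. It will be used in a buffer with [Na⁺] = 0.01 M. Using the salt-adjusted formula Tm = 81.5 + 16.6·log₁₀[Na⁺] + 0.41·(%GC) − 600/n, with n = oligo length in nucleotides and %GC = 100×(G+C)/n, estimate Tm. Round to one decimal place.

45.4°C

Length n = 37. Base counts: A=11, C=6, T=14, G=6
G+C = 12, so %GC = 12/37 × 100 = 32.432%
Salt term: 16.6 × (-2) = -33.2
GC term: 0.41 × 32.432 = 13.297; length term: −600/37 = −16.216
Tm = 81.5 + (-33.2) + 13.297 − 16.216 = 45.381 → 45.4°C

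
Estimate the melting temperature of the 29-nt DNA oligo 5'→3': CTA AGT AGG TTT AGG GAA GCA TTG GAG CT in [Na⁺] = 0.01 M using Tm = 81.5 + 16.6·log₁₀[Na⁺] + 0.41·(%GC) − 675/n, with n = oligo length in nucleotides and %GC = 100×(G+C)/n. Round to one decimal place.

43.4°C

Length n = 29. Scanning the sequence gives C=3, G=10, A=8, T=8.
G+C = 13, so %GC = 13/29 × 100 = 44.828%
Salt term: 16.6 × (-2) = -33.2
GC term: 0.41 × 44.828 = 18.379; length term: −675/29 = −23.276
Tm = 81.5 + (-33.2) + 18.379 − 23.276 = 43.403 → 43.4°C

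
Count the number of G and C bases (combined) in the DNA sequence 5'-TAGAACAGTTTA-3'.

3

T=4, A=5, C=1, G=2
Total G or C: 2 + 1 = 3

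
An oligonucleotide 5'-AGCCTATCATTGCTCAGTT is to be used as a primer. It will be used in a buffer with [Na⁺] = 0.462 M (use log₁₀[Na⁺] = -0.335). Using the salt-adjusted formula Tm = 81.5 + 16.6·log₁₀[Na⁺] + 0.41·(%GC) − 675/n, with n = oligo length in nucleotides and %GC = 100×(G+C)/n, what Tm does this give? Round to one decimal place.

57.7°C

Length n = 19. Scanning the sequence gives A=4, T=7, C=5, G=3.
G+C = 8, so %GC = 8/19 × 100 = 42.105%
Salt term: 16.6 × (-0.335) = -5.561
GC term: 0.41 × 42.105 = 17.263; length term: −675/19 = −35.526
Tm = 81.5 + (-5.561) + 17.263 − 35.526 = 57.676 → 57.7°C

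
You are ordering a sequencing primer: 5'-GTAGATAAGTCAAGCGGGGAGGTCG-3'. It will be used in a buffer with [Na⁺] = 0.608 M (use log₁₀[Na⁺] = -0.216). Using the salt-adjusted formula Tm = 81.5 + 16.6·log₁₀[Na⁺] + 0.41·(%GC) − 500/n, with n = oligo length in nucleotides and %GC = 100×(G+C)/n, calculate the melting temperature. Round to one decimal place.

Length n = 25. Base counts: C=3, G=11, T=4, A=7
G+C = 14, so %GC = 14/25 × 100 = 56%
Salt term: 16.6 × (-0.216) = -3.586
GC term: 0.41 × 56 = 22.96; length term: −500/25 = −20
Tm = 81.5 + (-3.586) + 22.96 − 20 = 80.874 → 80.9°C

80.9°C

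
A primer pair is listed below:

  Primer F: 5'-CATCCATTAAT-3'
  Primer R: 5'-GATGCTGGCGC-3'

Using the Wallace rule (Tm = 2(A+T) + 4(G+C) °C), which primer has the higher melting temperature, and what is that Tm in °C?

Primer F: A+T=8, G+C=3 → Tm = 2(8)+4(3) = 28°C
Primer R: A+T=3, G+C=8 → Tm = 2(3)+4(8) = 38°C
28°C vs 38°C → primer R is higher.

Primer R, 38°C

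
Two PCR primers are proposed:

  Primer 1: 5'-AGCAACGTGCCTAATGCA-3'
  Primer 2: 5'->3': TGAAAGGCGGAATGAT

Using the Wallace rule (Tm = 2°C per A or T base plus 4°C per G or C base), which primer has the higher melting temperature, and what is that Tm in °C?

Primer 1, 54°C

Primer 1: A+T=9, G+C=9 → Tm = 2(9)+4(9) = 54°C
Primer 2: A+T=9, G+C=7 → Tm = 2(9)+4(7) = 46°C
54°C vs 46°C → primer 1 is higher.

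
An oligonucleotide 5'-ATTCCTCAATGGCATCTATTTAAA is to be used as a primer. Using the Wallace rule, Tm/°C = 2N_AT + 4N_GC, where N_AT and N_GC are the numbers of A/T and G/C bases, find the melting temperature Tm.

Scanning the sequence gives G=2, C=5, T=9, A=8.
AT pairs contribute 17, GC pairs contribute 7.
Tm = 2×17 + 4×7 = 62°C

62°C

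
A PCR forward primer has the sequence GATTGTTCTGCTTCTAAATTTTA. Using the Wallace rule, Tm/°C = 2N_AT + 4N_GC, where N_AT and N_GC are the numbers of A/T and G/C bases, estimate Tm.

58°C

T=12, G=3, C=3, A=5
AT pairs contribute 17, GC pairs contribute 6.
Tm = 2(17) + 4(6) = 34 + 24 = 58°C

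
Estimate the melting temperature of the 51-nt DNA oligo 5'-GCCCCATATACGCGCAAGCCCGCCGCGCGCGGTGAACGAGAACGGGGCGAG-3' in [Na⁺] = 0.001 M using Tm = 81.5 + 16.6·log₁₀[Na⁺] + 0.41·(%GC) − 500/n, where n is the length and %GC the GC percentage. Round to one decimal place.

51.6°C

Length n = 51. Scanning the sequence gives G=19, C=18, A=11, T=3.
G+C = 37, so %GC = 37/51 × 100 = 72.549%
Salt term: 16.6 × (-3) = -49.8
GC term: 0.41 × 72.549 = 29.745; length term: −500/51 = −9.804
Tm = 81.5 + (-49.8) + 29.745 − 9.804 = 51.641 → 51.6°C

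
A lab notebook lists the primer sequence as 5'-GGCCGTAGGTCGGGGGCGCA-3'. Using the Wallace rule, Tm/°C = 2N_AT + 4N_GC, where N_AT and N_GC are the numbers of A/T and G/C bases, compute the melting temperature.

A=2, C=5, T=2, G=11
AT pairs contribute 4, GC pairs contribute 16.
Tm = 2(4) + 4(16) = 8 + 64 = 72°C

72°C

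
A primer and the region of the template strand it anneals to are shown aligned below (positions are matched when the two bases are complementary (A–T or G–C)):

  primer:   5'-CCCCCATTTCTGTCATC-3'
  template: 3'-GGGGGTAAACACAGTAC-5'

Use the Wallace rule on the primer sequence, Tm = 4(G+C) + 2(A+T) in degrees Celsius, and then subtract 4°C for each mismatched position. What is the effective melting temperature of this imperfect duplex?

44°C

Primer base counts: A=2, T=6, G=1, C=8 → A+T=8, G+C=9
Perfect-match Tm = 2(8) + 4(9) = 16 + 36 = 52°C
Mismatches (positions where the bases are not complementary): 2 (at positions 10, 17)
Effective Tm = 52 − 2×4 = 52 − 8 = 44°C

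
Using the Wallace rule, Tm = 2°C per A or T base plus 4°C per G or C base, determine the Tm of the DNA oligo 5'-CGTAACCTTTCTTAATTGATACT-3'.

C=5, T=10, A=6, G=2
A+T = 16, G+C = 7
Tm = 2(16) + 4(7) = 32 + 28 = 60°C

60°C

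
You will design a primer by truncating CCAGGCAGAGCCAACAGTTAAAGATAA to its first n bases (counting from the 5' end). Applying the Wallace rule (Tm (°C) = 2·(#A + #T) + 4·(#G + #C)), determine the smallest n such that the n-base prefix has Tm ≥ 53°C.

First 16 bases: CCAGGCAGAGCCAACA → Tm = 52°C (< 53°C)
First 17 bases: CCAGGCAGAGCCAACAG → Tm = 56°C (≥ 53°C)
Each additional base adds 2°C (A/T) or 4°C (G/C), so Tm is non-decreasing in n; n = 17 is the first length to reach 53°C.

n = 17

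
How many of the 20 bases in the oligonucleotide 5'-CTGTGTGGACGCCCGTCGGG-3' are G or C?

Counting bases: G=9, A=1, C=6, T=4
Total G or C: 9 + 6 = 15

15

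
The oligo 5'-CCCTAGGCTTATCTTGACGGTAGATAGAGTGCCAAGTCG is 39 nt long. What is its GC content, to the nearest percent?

51%

C=9, A=9, G=11, T=10
G+C = 11 + 9 = 20 out of 39 bases
%GC = 20/39 × 100 = 51.28% ≈ 51%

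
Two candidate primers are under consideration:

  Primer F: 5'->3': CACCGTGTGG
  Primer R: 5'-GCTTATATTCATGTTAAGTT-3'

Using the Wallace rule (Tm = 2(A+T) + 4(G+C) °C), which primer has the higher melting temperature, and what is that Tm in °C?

Primer R, 50°C

Primer F: A+T=3, G+C=7 → Tm = 2(3)+4(7) = 34°C
Primer R: A+T=15, G+C=5 → Tm = 2(15)+4(5) = 50°C
34°C vs 50°C → primer R is higher.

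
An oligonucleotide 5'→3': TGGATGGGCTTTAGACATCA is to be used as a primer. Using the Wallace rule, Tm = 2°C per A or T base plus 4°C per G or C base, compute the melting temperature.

Counting bases: A=5, C=3, G=6, T=6
A+T = 11, G+C = 9
Tm = 4·9 + 2·11 = 36 + 22 = 58°C

58°C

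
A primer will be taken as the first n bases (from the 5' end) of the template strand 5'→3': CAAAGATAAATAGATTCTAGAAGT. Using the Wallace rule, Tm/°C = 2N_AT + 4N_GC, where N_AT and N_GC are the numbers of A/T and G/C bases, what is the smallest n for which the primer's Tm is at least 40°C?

First 16 bases: CAAAGATAAATAGATT → Tm = 38°C (< 40°C)
First 17 bases: CAAAGATAAATAGATTC → Tm = 42°C (≥ 40°C)
Since every base adds ≥2°C, Tm only increases with n, so the threshold is first crossed at n = 17.

n = 17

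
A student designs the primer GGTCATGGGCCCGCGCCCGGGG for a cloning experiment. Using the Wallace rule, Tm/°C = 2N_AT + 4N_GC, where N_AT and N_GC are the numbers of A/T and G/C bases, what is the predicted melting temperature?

Counting bases: T=2, C=8, G=11, A=1
AT pairs contribute 3, GC pairs contribute 19.
Tm = 2×3 + 4×19 = 82°C

82°C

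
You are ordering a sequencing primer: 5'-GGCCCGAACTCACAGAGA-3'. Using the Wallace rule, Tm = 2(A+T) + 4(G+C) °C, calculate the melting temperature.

58°C

Scanning the sequence gives G=5, T=1, C=6, A=6.
AT pairs contribute 7, GC pairs contribute 11.
Tm = 4·11 + 2·7 = 44 + 14 = 58°C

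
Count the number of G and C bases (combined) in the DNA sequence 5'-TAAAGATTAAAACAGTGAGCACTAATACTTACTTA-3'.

9

T=10, G=4, C=5, A=16
Total G or C: 4 + 5 = 9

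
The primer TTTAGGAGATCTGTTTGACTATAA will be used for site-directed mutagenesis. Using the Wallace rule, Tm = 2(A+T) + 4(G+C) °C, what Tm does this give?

62°C

Counting bases: C=2, A=7, T=10, G=5
AT pairs contribute 17, GC pairs contribute 7.
Tm = 2(17) + 4(7) = 34 + 28 = 62°C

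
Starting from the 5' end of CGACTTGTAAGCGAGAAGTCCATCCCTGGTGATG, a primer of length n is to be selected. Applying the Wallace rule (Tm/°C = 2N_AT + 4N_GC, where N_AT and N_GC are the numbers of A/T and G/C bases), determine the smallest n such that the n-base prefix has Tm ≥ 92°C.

First 29 bases: CGACTTGTAAGCGAGAAGTCCATCCCTGG → Tm = 90°C (< 92°C)
First 30 bases: CGACTTGTAAGCGAGAAGTCCATCCCTGGT → Tm = 92°C (≥ 92°C)
Each additional base adds 2°C (A/T) or 4°C (G/C), so Tm is non-decreasing in n; n = 30 is the first length to reach 92°C.

n = 30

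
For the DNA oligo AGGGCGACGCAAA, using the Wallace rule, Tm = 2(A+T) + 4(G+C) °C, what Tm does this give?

42°C

Scanning the sequence gives G=5, A=5, C=3, T=0.
AT pairs contribute 5, GC pairs contribute 8.
Tm = 4·8 + 2·5 = 32 + 10 = 42°C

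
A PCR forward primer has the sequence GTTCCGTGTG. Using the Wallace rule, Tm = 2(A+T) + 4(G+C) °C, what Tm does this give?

32°C

Counting bases: T=4, C=2, A=0, G=4
A+T = 4, G+C = 6
Tm = 2(4) + 4(6) = 8 + 24 = 32°C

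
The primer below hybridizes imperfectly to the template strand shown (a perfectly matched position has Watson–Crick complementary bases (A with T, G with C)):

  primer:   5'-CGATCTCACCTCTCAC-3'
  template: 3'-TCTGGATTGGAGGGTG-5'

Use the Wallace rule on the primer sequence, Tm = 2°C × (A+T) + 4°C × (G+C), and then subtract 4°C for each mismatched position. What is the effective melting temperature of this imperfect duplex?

Primer base counts: A=3, T=4, G=1, C=8 → A+T=7, G+C=9
Perfect-match Tm = 2(7) + 4(9) = 14 + 36 = 50°C
Mismatches (positions where the bases are not complementary): 4 (at positions 1, 4, 7, 13)
Effective Tm = 50 − 4×4 = 50 − 16 = 34°C

34°C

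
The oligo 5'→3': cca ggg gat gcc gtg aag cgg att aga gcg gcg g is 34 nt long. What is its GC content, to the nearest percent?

Scanning the sequence gives A=7, T=4, C=7, G=16.
G+C = 16 + 7 = 23 out of 34 bases
%GC = 23/34 × 100 = 67.65% ≈ 68%

68%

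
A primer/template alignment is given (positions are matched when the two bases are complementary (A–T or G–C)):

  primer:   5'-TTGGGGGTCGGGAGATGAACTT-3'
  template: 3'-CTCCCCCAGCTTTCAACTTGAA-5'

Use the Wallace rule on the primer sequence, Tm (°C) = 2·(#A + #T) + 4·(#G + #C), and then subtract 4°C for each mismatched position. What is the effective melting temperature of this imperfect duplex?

Primer base counts: A=4, T=6, G=10, C=2 → A+T=10, G+C=12
Perfect-match Tm = 2(10) + 4(12) = 20 + 48 = 68°C
Mismatches (positions where the bases are not complementary): 5 (at positions 1, 2, 11, 12, 15)
Effective Tm = 68 − 5×4 = 68 − 20 = 48°C

48°C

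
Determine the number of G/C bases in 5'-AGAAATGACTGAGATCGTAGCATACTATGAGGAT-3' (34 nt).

Counting bases: G=9, A=13, C=4, T=8
G+C = 9 + 4 = 13

13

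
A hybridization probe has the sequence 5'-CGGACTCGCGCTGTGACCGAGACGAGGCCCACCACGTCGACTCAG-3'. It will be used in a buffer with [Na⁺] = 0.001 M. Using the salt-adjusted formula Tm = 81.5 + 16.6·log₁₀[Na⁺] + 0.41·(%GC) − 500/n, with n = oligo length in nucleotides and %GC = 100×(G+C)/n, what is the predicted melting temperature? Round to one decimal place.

Length n = 45. Base counts: C=17, A=9, G=14, T=5
G+C = 31, so %GC = 31/45 × 100 = 68.889%
Salt term: 16.6 × (-3) = -49.8
GC term: 0.41 × 68.889 = 28.244; length term: −500/45 = −11.111
Tm = 81.5 + (-49.8) + 28.244 − 11.111 = 48.833 → 48.8°C

48.8°C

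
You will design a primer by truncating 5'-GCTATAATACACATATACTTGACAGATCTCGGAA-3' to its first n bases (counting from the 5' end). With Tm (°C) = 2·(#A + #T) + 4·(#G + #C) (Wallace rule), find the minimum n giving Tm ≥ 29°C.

n = 12

First 11 bases: GCTATAATACA → Tm = 28°C (< 29°C)
First 12 bases: GCTATAATACAC → Tm = 32°C (≥ 29°C)
Since every base adds ≥2°C, Tm only increases with n, so the threshold is first crossed at n = 12.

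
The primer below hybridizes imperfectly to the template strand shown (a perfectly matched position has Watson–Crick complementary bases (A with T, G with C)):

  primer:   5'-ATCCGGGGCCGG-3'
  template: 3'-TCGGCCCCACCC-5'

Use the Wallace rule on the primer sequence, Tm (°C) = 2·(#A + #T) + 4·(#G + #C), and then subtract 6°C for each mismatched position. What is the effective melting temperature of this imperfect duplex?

Primer base counts: A=1, T=1, G=6, C=4 → A+T=2, G+C=10
Perfect-match Tm = 2(2) + 4(10) = 4 + 40 = 44°C
Mismatches (positions where the bases are not complementary): 3 (at positions 2, 9, 10)
Effective Tm = 44 − 3×6 = 44 − 18 = 26°C

26°C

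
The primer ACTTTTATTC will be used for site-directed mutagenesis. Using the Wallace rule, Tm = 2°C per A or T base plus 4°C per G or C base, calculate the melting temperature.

Scanning the sequence gives G=0, T=6, C=2, A=2.
AT pairs contribute 8, GC pairs contribute 2.
Tm = 2(8) + 4(2) = 16 + 8 = 24°C

24°C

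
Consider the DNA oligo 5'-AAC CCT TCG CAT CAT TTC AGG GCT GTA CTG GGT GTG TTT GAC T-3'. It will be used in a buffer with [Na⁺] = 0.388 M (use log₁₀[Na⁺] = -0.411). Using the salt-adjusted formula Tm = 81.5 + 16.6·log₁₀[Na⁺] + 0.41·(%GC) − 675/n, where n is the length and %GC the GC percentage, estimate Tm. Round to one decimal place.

79.0°C

Length n = 43. Base counts: C=10, A=7, G=11, T=15
G+C = 21, so %GC = 21/43 × 100 = 48.837%
Salt term: 16.6 × (-0.411) = -6.823
GC term: 0.41 × 48.837 = 20.023; length term: −675/43 = −15.698
Tm = 81.5 + (-6.823) + 20.023 − 15.698 = 79.002 → 79.0°C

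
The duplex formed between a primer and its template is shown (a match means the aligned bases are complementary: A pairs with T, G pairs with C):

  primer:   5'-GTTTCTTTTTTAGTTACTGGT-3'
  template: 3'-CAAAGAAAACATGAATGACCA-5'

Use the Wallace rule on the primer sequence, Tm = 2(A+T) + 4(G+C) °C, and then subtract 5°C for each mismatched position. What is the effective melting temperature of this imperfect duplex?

44°C

Primer base counts: A=2, T=13, G=4, C=2 → A+T=15, G+C=6
Perfect-match Tm = 2(15) + 4(6) = 30 + 24 = 54°C
Mismatches (positions where the bases are not complementary): 2 (at positions 10, 13)
Effective Tm = 54 − 2×5 = 54 − 10 = 44°C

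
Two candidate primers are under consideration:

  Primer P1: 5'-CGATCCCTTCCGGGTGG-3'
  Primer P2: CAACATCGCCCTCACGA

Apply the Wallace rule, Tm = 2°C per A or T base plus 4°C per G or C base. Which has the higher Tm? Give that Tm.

Primer P1: A+T=5, G+C=12 → Tm = 2(5)+4(12) = 58°C
Primer P2: A+T=7, G+C=10 → Tm = 2(7)+4(10) = 54°C
58°C vs 54°C → primer P1 is higher.

Primer P1, 58°C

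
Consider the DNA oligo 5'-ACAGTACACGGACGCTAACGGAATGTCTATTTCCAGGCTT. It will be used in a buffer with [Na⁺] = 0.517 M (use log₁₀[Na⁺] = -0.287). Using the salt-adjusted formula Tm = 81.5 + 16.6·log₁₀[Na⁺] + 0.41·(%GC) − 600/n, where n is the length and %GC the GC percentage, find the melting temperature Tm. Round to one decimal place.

Length n = 40. Scanning the sequence gives C=10, T=10, A=11, G=9.
G+C = 19, so %GC = 19/40 × 100 = 47.5%
Salt term: 16.6 × (-0.287) = -4.764
GC term: 0.41 × 47.5 = 19.475; length term: −600/40 = −15
Tm = 81.5 + (-4.764) + 19.475 − 15 = 81.211 → 81.2°C

81.2°C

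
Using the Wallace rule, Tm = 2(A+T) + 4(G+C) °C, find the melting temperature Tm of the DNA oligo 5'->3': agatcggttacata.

38°C

Counting bases: T=4, C=2, A=5, G=3
So N_AT = 9 and N_GC = 5.
Tm = 2×9 + 4×5 = 38°C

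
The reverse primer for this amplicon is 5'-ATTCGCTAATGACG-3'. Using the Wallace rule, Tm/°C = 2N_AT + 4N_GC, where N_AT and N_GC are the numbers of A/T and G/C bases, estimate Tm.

T=4, G=3, C=3, A=4
So N_AT = 8 and N_GC = 6.
Tm = 4·6 + 2·8 = 24 + 16 = 40°C

40°C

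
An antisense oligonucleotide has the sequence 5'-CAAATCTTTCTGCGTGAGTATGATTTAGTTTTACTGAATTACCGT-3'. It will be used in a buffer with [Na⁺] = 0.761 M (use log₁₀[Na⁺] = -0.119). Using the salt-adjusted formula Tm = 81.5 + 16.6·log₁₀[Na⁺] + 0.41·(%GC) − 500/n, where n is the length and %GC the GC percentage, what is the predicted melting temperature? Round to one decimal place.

82.1°C

Length n = 45. Counting bases: G=8, A=11, C=7, T=19
G+C = 15, so %GC = 15/45 × 100 = 33.333%
Salt term: 16.6 × (-0.119) = -1.975
GC term: 0.41 × 33.333 = 13.667; length term: −500/45 = −11.111
Tm = 81.5 + (-1.975) + 13.667 − 11.111 = 82.081 → 82.1°C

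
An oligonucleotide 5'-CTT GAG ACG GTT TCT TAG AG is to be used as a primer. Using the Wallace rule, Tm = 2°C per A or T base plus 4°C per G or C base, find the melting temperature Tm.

58°C

Counting bases: C=3, T=7, G=6, A=4
A+T = 11, G+C = 9
Tm = 2×11 + 4×9 = 58°C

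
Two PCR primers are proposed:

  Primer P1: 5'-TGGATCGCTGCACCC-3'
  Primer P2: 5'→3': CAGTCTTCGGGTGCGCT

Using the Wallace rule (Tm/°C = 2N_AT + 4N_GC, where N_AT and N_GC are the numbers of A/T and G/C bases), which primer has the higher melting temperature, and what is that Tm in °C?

Primer P1: A+T=5, G+C=10 → Tm = 2(5)+4(10) = 50°C
Primer P2: A+T=6, G+C=11 → Tm = 2(6)+4(11) = 56°C
50°C vs 56°C → primer P2 is higher.

Primer P2, 56°C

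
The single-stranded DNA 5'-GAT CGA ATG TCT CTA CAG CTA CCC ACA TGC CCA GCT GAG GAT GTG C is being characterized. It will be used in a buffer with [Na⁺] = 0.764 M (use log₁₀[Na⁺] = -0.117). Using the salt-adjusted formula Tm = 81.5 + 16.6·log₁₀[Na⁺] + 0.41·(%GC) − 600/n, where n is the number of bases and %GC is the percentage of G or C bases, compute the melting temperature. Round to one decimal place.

88.8°C

Length n = 46. Counting bases: C=14, T=10, A=11, G=11
G+C = 25, so %GC = 25/46 × 100 = 54.348%
Salt term: 16.6 × (-0.117) = -1.942
GC term: 0.41 × 54.348 = 22.283; length term: −600/46 = −13.043
Tm = 81.5 + (-1.942) + 22.283 − 13.043 = 88.798 → 88.8°C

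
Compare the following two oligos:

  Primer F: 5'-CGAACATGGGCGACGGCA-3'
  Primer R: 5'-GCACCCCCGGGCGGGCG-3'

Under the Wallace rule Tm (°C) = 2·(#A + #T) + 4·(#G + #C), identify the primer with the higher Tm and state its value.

Primer F: A+T=6, G+C=12 → Tm = 2(6)+4(12) = 60°C
Primer R: A+T=1, G+C=16 → Tm = 2(1)+4(16) = 66°C
60°C vs 66°C → primer R is higher.

Primer R, 66°C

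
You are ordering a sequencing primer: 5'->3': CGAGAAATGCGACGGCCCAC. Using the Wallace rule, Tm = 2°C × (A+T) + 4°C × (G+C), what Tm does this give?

Scanning the sequence gives C=7, G=6, A=6, T=1.
So N_AT = 7 and N_GC = 13.
Tm = 2×7 + 4×13 = 66°C

66°C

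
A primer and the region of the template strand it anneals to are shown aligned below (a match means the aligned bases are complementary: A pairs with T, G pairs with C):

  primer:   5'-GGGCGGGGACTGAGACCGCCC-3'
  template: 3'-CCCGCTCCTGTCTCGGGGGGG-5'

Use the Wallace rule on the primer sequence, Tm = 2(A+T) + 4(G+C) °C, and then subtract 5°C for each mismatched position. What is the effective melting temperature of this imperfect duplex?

Primer base counts: A=3, T=1, G=10, C=7 → A+T=4, G+C=17
Perfect-match Tm = 2(4) + 4(17) = 8 + 68 = 76°C
Mismatches (positions where the bases are not complementary): 4 (at positions 6, 11, 15, 18)
Effective Tm = 76 − 4×5 = 76 − 20 = 56°C

56°C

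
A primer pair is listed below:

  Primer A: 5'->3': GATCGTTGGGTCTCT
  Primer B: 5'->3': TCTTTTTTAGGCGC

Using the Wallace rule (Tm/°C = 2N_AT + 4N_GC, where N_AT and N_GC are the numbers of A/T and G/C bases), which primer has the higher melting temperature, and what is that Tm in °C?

Primer A, 46°C

Primer A: A+T=7, G+C=8 → Tm = 2(7)+4(8) = 46°C
Primer B: A+T=8, G+C=6 → Tm = 2(8)+4(6) = 40°C
46°C vs 40°C → primer A is higher.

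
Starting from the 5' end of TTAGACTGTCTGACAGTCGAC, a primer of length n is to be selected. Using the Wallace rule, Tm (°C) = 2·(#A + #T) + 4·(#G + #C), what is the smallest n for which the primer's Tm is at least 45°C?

First 15 bases: TTAGACTGTCTGACA → Tm = 42°C (< 45°C)
First 16 bases: TTAGACTGTCTGACAG → Tm = 46°C (≥ 45°C)
Each additional base adds 2°C (A/T) or 4°C (G/C), so Tm is non-decreasing in n; n = 16 is the first length to reach 45°C.

n = 16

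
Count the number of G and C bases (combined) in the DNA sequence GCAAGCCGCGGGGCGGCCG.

G=10, C=7, A=2, T=0
G+C = 10 + 7 = 17

17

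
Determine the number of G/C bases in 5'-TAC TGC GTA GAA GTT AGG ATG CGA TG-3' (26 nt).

Base counts: A=7, G=9, T=7, C=3
G+C = 9 + 3 = 12

12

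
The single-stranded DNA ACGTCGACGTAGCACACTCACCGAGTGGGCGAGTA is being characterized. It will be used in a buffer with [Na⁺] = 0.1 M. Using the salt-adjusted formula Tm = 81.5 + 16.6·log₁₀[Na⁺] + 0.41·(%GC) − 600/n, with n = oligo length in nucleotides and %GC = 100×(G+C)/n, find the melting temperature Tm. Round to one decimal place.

72.4°C

Length n = 35. Base counts: A=9, T=5, C=10, G=11
G+C = 21, so %GC = 21/35 × 100 = 60%
Salt term: 16.6 × (-1) = -16.6
GC term: 0.41 × 60 = 24.6; length term: −600/35 = −17.143
Tm = 81.5 + (-16.6) + 24.6 − 17.143 = 72.357 → 72.4°C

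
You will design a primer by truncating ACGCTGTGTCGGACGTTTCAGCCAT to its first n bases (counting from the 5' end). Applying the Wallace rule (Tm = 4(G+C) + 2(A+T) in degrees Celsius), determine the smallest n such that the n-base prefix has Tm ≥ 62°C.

First 19 bases: ACGCTGTGTCGGACGTTTC → Tm = 60°C (< 62°C)
First 20 bases: ACGCTGTGTCGGACGTTTCA → Tm = 62°C (≥ 62°C)
Each additional base adds 2°C (A/T) or 4°C (G/C), so Tm is non-decreasing in n; n = 20 is the first length to reach 62°C.

n = 20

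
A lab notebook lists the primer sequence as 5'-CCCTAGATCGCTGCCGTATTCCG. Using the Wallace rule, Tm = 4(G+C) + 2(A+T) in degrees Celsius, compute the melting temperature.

Scanning the sequence gives C=9, T=6, G=5, A=3.
A+T = 9, G+C = 14
Tm = 2(9) + 4(14) = 18 + 56 = 74°C

74°C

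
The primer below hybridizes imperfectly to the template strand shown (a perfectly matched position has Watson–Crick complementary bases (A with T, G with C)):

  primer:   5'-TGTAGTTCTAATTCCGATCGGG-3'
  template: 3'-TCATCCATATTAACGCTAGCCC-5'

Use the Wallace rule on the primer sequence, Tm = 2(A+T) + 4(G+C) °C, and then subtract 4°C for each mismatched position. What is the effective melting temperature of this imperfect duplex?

Primer base counts: A=4, T=8, G=6, C=4 → A+T=12, G+C=10
Perfect-match Tm = 2(12) + 4(10) = 24 + 40 = 64°C
Mismatches (positions where the bases are not complementary): 4 (at positions 1, 6, 8, 14)
Effective Tm = 64 − 4×4 = 64 − 16 = 48°C

48°C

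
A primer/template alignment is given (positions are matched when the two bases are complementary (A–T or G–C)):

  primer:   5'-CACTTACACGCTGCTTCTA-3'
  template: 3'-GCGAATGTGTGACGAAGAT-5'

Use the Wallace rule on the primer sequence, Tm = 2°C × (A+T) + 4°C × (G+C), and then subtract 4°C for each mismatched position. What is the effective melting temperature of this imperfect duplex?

48°C

Primer base counts: A=4, T=6, G=2, C=7 → A+T=10, G+C=9
Perfect-match Tm = 2(10) + 4(9) = 20 + 36 = 56°C
Mismatches (positions where the bases are not complementary): 2 (at positions 2, 10)
Effective Tm = 56 − 2×4 = 56 − 8 = 48°C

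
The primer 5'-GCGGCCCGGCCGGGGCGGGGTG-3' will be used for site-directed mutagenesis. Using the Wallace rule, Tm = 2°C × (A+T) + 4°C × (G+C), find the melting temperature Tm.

86°C

Counting bases: A=0, G=14, C=7, T=1
A+T = 1, G+C = 21
Tm = 2(1) + 4(21) = 2 + 84 = 86°C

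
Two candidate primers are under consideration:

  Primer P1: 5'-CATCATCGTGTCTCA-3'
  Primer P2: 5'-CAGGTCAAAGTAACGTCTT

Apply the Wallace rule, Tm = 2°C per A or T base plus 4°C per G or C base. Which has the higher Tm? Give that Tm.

Primer P1: A+T=8, G+C=7 → Tm = 2(8)+4(7) = 44°C
Primer P2: A+T=11, G+C=8 → Tm = 2(11)+4(8) = 54°C
44°C vs 54°C → primer P2 is higher.

Primer P2, 54°C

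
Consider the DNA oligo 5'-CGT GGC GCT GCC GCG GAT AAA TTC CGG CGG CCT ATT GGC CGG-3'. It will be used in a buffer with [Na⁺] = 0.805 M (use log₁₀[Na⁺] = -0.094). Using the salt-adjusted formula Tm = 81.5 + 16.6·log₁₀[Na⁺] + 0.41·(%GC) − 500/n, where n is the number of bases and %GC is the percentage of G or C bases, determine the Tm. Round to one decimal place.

96.3°C

Length n = 42. C=13, A=5, T=8, G=16
G+C = 29, so %GC = 29/42 × 100 = 69.048%
Salt term: 16.6 × (-0.094) = -1.56
GC term: 0.41 × 69.048 = 28.31; length term: −500/42 = −11.905
Tm = 81.5 + (-1.56) + 28.31 − 11.905 = 96.345 → 96.3°C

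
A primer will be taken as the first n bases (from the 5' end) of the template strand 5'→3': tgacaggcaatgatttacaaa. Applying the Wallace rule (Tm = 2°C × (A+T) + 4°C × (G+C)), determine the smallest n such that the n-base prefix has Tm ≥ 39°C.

First 13 bases: TGACAGGCAATGA → Tm = 38°C (< 39°C)
First 14 bases: TGACAGGCAATGAT → Tm = 40°C (≥ 39°C)
Each additional base adds 2°C (A/T) or 4°C (G/C), so Tm is non-decreasing in n; n = 14 is the first length to reach 39°C.

n = 14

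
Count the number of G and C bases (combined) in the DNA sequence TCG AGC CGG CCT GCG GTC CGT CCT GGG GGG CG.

Scanning the sequence gives A=1, T=5, C=11, G=15.
Total G or C: 15 + 11 = 26

26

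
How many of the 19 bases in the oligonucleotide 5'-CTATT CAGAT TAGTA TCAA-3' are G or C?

5

Base counts: T=7, C=3, A=7, G=2
G+C = 2 + 3 = 5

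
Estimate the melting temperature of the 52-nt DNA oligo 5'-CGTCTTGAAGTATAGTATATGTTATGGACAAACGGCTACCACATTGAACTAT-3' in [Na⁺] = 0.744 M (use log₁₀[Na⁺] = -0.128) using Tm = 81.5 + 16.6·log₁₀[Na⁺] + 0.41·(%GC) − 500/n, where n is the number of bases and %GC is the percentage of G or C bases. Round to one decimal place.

84.7°C

Length n = 52. G=10, T=16, C=9, A=17
G+C = 19, so %GC = 19/52 × 100 = 36.538%
Salt term: 16.6 × (-0.128) = -2.125
GC term: 0.41 × 36.538 = 14.981; length term: −500/52 = −9.615
Tm = 81.5 + (-2.125) + 14.981 − 9.615 = 84.741 → 84.7°C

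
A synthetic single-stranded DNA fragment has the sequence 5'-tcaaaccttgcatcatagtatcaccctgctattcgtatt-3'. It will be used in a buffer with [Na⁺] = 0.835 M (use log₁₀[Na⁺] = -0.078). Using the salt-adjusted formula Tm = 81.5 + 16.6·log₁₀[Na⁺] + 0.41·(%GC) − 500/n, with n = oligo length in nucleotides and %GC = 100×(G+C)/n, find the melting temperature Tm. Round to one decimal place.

83.2°C

Length n = 39. Counting bases: G=4, T=14, A=10, C=11
G+C = 15, so %GC = 15/39 × 100 = 38.462%
Salt term: 16.6 × (-0.078) = -1.295
GC term: 0.41 × 38.462 = 15.769; length term: −500/39 = −12.821
Tm = 81.5 + (-1.295) + 15.769 − 12.821 = 83.153 → 83.2°C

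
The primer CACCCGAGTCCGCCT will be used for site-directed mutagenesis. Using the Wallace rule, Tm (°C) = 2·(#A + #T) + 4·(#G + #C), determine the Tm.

A=2, G=3, T=2, C=8
So N_AT = 4 and N_GC = 11.
Tm = 4·11 + 2·4 = 44 + 8 = 52°C

52°C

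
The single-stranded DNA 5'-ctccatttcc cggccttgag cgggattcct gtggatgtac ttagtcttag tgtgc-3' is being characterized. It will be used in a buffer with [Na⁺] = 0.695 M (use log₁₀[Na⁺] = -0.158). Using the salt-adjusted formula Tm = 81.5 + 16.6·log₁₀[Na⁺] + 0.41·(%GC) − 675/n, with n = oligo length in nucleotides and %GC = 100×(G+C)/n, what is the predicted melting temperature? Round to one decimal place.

88.2°C

Length n = 55. T=19, A=7, G=15, C=14
G+C = 29, so %GC = 29/55 × 100 = 52.727%
Salt term: 16.6 × (-0.158) = -2.623
GC term: 0.41 × 52.727 = 21.618; length term: −675/55 = −12.273
Tm = 81.5 + (-2.623) + 21.618 − 12.273 = 88.222 → 88.2°C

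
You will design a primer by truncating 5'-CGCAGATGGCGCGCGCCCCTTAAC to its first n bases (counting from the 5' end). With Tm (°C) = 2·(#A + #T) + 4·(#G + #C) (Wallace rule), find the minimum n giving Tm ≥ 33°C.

n = 10

First 9 bases: CGCAGATGG → Tm = 30°C (< 33°C)
First 10 bases: CGCAGATGGC → Tm = 34°C (≥ 33°C)
Since every base adds ≥2°C, Tm only increases with n, so the threshold is first crossed at n = 10.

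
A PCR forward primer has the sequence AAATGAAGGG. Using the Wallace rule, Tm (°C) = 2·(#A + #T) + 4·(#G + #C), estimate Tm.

28°C

Base counts: C=0, A=5, T=1, G=4
A+T = 6, G+C = 4
Tm = 2(6) + 4(4) = 12 + 16 = 28°C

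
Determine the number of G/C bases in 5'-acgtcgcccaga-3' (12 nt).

G=3, A=3, T=1, C=5
Total G or C: 3 + 5 = 8

8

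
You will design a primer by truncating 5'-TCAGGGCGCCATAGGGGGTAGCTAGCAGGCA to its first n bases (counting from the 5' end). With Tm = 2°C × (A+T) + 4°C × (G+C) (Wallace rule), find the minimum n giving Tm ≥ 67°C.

n = 21

First 20 bases: TCAGGGCGCCATAGGGGGTA → Tm = 66°C (< 67°C)
First 21 bases: TCAGGGCGCCATAGGGGGTAG → Tm = 70°C (≥ 67°C)
Each additional base adds 2°C (A/T) or 4°C (G/C), so Tm is non-decreasing in n; n = 21 is the first length to reach 67°C.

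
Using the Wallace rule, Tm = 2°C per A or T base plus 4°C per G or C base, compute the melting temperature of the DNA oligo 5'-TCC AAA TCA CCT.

34°C

Counting bases: G=0, C=5, A=4, T=3
AT pairs contribute 7, GC pairs contribute 5.
Tm = 2(7) + 4(5) = 14 + 20 = 34°C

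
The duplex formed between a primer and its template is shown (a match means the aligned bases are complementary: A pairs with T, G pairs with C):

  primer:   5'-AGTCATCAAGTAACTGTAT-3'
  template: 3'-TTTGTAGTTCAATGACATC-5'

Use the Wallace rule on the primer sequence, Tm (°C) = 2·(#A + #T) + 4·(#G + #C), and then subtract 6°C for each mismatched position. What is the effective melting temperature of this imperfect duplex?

Primer base counts: A=7, T=6, G=3, C=3 → A+T=13, G+C=6
Perfect-match Tm = 2(13) + 4(6) = 26 + 24 = 50°C
Mismatches (positions where the bases are not complementary): 4 (at positions 2, 3, 12, 19)
Effective Tm = 50 − 4×6 = 50 − 24 = 26°C

26°C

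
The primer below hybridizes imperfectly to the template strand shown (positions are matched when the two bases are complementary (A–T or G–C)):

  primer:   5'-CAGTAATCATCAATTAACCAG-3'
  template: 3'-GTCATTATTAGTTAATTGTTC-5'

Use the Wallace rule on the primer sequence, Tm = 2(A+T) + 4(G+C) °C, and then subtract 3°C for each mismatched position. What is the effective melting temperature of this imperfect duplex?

Primer base counts: A=9, T=5, G=2, C=5 → A+T=14, G+C=7
Perfect-match Tm = 2(14) + 4(7) = 28 + 28 = 56°C
Mismatches (positions where the bases are not complementary): 2 (at positions 8, 19)
Effective Tm = 56 − 2×3 = 56 − 6 = 50°C

50°C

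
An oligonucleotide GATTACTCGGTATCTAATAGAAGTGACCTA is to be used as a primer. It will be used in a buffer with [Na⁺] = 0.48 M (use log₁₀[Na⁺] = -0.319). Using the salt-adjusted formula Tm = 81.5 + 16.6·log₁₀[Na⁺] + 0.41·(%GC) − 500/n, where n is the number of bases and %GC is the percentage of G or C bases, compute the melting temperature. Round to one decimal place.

Length n = 30. Scanning the sequence gives T=9, C=5, A=10, G=6.
G+C = 11, so %GC = 11/30 × 100 = 36.667%
Salt term: 16.6 × (-0.319) = -5.295
GC term: 0.41 × 36.667 = 15.033; length term: −500/30 = −16.667
Tm = 81.5 + (-5.295) + 15.033 − 16.667 = 74.571 → 74.6°C

74.6°C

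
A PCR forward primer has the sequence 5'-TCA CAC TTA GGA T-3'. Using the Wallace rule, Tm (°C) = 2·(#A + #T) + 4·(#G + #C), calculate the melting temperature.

36°C

Scanning the sequence gives T=4, C=3, G=2, A=4.
AT pairs contribute 8, GC pairs contribute 5.
Tm = 2×8 + 4×5 = 36°C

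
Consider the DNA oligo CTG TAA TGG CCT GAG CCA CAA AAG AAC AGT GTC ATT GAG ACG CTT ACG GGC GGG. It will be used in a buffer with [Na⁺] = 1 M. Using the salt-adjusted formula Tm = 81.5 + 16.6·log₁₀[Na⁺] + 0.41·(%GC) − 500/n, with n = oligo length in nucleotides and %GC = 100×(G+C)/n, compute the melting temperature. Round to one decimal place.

Length n = 54. Scanning the sequence gives C=12, A=15, G=17, T=10.
G+C = 29, so %GC = 29/54 × 100 = 53.704%
Salt term: 16.6 × (0) = 0
GC term: 0.41 × 53.704 = 22.019; length term: −500/54 = −9.259
Tm = 81.5 + (0) + 22.019 − 9.259 = 94.26 → 94.3°C

94.3°C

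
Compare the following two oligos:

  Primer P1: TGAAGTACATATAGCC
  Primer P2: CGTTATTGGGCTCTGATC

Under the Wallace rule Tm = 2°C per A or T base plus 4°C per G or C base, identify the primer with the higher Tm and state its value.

Primer P2, 54°C

Primer P1: A+T=10, G+C=6 → Tm = 2(10)+4(6) = 44°C
Primer P2: A+T=9, G+C=9 → Tm = 2(9)+4(9) = 54°C
44°C vs 54°C → primer P2 is higher.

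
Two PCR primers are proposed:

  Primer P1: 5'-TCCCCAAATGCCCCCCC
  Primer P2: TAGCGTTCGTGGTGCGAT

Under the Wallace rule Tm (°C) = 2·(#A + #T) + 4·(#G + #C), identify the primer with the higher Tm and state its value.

Primer P1, 58°C

Primer P1: A+T=5, G+C=12 → Tm = 2(5)+4(12) = 58°C
Primer P2: A+T=8, G+C=10 → Tm = 2(8)+4(10) = 56°C
58°C vs 56°C → primer P1 is higher.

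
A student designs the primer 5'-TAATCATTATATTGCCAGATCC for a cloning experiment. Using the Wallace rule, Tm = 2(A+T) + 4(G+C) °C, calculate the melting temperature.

58°C

Scanning the sequence gives A=7, T=8, G=2, C=5.
So N_AT = 15 and N_GC = 7.
Tm = 2×15 + 4×7 = 58°C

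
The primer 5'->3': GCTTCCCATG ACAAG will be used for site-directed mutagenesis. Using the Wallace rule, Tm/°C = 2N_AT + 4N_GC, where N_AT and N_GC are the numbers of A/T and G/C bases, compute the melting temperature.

Base counts: A=4, C=5, T=3, G=3
AT pairs contribute 7, GC pairs contribute 8.
Tm = 4·8 + 2·7 = 32 + 14 = 46°C

46°C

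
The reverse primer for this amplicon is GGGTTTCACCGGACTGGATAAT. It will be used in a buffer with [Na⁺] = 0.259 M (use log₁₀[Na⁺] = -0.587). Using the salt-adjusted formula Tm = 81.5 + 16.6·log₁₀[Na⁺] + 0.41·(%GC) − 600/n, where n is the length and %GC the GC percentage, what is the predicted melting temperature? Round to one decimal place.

65.0°C

Length n = 22. Counting bases: A=5, G=7, C=4, T=6
G+C = 11, so %GC = 11/22 × 100 = 50%
Salt term: 16.6 × (-0.587) = -9.744
GC term: 0.41 × 50 = 20.5; length term: −600/22 = −27.273
Tm = 81.5 + (-9.744) + 20.5 − 27.273 = 64.983 → 65.0°C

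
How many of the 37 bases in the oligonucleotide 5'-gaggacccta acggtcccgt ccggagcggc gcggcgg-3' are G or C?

29

Base counts: T=3, G=16, A=5, C=13
G+C = 16 + 13 = 29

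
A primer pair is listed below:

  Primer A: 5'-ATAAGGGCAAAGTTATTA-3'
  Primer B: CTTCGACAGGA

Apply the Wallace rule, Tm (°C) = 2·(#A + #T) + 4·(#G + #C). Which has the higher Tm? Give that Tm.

Primer A, 46°C

Primer A: A+T=13, G+C=5 → Tm = 2(13)+4(5) = 46°C
Primer B: A+T=5, G+C=6 → Tm = 2(5)+4(6) = 34°C
46°C vs 34°C → primer A is higher.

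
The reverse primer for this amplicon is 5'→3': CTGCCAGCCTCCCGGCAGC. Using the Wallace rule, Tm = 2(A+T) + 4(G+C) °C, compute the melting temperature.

Base counts: T=2, G=5, A=2, C=10
So N_AT = 4 and N_GC = 15.
Tm = 4·15 + 2·4 = 60 + 8 = 68°C

68°C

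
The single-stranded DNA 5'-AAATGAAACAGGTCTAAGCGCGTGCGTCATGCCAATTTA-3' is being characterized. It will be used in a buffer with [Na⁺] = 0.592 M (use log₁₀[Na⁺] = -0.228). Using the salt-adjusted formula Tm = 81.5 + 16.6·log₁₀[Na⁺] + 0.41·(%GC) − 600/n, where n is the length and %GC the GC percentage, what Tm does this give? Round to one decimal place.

Length n = 39. Base counts: A=13, G=9, T=9, C=8
G+C = 17, so %GC = 17/39 × 100 = 43.59%
Salt term: 16.6 × (-0.228) = -3.785
GC term: 0.41 × 43.59 = 17.872; length term: −600/39 = −15.385
Tm = 81.5 + (-3.785) + 17.872 − 15.385 = 80.202 → 80.2°C

80.2°C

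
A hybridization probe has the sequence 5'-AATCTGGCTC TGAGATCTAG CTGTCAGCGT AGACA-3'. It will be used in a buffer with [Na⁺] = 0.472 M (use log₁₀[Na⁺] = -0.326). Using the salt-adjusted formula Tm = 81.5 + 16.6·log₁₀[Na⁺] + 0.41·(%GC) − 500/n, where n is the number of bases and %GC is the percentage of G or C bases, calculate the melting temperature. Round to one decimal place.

Length n = 35. Scanning the sequence gives C=8, G=9, A=9, T=9.
G+C = 17, so %GC = 17/35 × 100 = 48.571%
Salt term: 16.6 × (-0.326) = -5.412
GC term: 0.41 × 48.571 = 19.914; length term: −500/35 = −14.286
Tm = 81.5 + (-5.412) + 19.914 − 14.286 = 81.716 → 81.7°C

81.7°C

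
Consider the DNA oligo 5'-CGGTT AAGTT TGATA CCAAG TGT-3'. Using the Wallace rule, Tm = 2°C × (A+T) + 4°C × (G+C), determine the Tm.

64°C

Scanning the sequence gives C=3, A=6, G=6, T=8.
AT pairs contribute 14, GC pairs contribute 9.
Tm = 4·9 + 2·14 = 36 + 28 = 64°C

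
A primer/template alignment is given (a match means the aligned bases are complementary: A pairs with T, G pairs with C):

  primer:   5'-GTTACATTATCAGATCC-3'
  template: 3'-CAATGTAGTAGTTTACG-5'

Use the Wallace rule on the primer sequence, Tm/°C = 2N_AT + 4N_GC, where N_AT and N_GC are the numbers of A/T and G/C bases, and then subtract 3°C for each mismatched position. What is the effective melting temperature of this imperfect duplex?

Primer base counts: A=5, T=6, G=2, C=4 → A+T=11, G+C=6
Perfect-match Tm = 2(11) + 4(6) = 22 + 24 = 46°C
Mismatches (positions where the bases are not complementary): 3 (at positions 8, 13, 16)
Effective Tm = 46 − 3×3 = 46 − 9 = 37°C

37°C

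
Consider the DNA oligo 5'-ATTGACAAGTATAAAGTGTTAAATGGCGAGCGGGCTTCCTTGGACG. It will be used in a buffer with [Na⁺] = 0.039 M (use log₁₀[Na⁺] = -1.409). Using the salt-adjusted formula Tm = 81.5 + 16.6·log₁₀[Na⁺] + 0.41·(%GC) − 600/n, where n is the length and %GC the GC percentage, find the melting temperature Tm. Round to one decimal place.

Length n = 46. Scanning the sequence gives T=12, G=14, A=13, C=7.
G+C = 21, so %GC = 21/46 × 100 = 45.652%
Salt term: 16.6 × (-1.409) = -23.389
GC term: 0.41 × 45.652 = 18.717; length term: −600/46 = −13.043
Tm = 81.5 + (-23.389) + 18.717 − 13.043 = 63.785 → 63.8°C

63.8°C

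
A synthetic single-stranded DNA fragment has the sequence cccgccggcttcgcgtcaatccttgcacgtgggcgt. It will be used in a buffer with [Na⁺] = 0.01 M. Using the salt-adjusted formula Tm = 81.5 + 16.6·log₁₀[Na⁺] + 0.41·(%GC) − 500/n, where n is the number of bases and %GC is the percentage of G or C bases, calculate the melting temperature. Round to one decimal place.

62.9°C

Length n = 36. C=14, T=8, A=3, G=11
G+C = 25, so %GC = 25/36 × 100 = 69.444%
Salt term: 16.6 × (-2) = -33.2
GC term: 0.41 × 69.444 = 28.472; length term: −500/36 = −13.889
Tm = 81.5 + (-33.2) + 28.472 − 13.889 = 62.883 → 62.9°C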